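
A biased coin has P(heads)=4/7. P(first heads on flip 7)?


Geometric: P(X=7) = (1-p)^(k-1)×p = (3/7)^6×4/7 = 2916/823543

P(X=7) = 2916/823543 ≈ 0.35%


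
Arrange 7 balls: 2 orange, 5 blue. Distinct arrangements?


7!/(2!×5!) = 21

21


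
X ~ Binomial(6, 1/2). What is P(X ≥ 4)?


P(X ≥ 4) = Σ P(X=i) for i=4..6
P(X=4) = 15/64
P(X=5) = 3/32
P(X=6) = 1/64
Sum = 11/32

P(X ≥ 4) = 11/32 ≈ 34.38%


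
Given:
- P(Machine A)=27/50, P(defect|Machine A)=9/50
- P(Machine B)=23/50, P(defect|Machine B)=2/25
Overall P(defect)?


P(B) = Σ P(B|Aᵢ)×P(Aᵢ)
  9/50×27/50 = 243/2500
  2/25×23/50 = 23/625
Sum = 67/500

P(defect) = 67/500 ≈ 13.40%


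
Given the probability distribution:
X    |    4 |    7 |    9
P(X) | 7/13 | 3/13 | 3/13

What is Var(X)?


E[X] = 76/13
E[X²] = 502/13
Var(X) = E[X²] - (E[X])² = 502/13 - 5776/169 = 750/169

Var(X) = 750/169 ≈ 4.4379


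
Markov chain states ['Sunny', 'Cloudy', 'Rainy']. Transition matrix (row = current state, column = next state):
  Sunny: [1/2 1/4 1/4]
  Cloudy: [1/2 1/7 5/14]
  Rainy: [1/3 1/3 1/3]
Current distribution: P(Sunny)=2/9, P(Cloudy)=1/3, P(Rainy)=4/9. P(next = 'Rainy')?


P(next=Rainy) = Σᵢ P(now=i)×P(i→Rainy)
= 2/9×1/4 + 1/3×5/14 + 4/9×1/3
= 1/18 + 5/42 + 4/27 = 61/189

P = 61/189 ≈ 0.3228


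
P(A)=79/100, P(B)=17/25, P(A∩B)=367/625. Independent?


P(A)×P(B) = 1343/2500
P(A∩B) = 367/625
Not equal → NOT independent

No, not independent


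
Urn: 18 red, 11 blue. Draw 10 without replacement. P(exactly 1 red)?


Hypergeometric: C(18,1)×C(11,9)/C(29,10)
= 18×55/20030010 = 3/60697

P(X=1) = 3/60697 ≈ 0.00%


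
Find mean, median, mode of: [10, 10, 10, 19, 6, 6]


Sorted: [6, 6, 10, 10, 10, 19]
Mean = 61/6
Median = 10
Freq: {10: 3, 19: 1, 6: 2}
Mode: [10]

Mean=61/6, Median=10, Mode=10


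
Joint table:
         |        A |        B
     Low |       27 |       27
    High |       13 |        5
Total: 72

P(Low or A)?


P(Low∨A) = P(Low) + P(A) - P(Low∧A)
= (54 + 40 - 27)/72 = 67/72

P = 67/72 ≈ 93.06%


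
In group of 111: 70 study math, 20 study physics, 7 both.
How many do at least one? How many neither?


|A∪B| = 70+20-7 = 83
Neither = 111-83 = 28

At least one: 83; Neither: 28


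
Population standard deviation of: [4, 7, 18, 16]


Mean = 45/4
  (4-45/4)²=841/16
  (7-45/4)²=289/16
  (18-45/4)²=729/16
  (16-45/4)²=361/16
Σ(x-μ)² = 555/4
σ² = (555/4)/4 = 555/16

σ = √(555/16) ≈ 5.8896


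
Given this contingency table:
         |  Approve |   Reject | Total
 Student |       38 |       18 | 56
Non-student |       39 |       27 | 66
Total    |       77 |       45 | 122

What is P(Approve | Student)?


P(Approve | Student) = 38/(38+18) = 38/56 = 19/28

P(Approve|Student) = 19/28 ≈ 67.86%


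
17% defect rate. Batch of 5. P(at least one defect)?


P(all good) = (83/100)^5 = 3939040643/10000000000
P(≥1 defect) = 6060959357/10000000000

P = 6060959357/10000000000 ≈ 60.61%


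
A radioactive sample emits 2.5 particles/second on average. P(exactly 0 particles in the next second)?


Poisson(λ=2.5): P(X=0) = e^(-λ)×λ^k/k!
= e^(-2.5) × 2.5^0 / 0!
≈ 0.08208499862 × 1 / 1 ≈ 0.082085

P(X=0) ≈ 0.082085 ≈ 8.21%


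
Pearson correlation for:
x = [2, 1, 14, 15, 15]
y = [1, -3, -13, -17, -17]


n=5, Σx=47, Σy=-49, Σxy=-693, Σx²=651, Σy²=757
r = (5×(-693) - 47×(-49))/√((5×651 - 47²)(5×757 - (-49)²))
= -1162/√(1046×1384) = -1162/√1447664 ≈ -1162/1203.1891 ≈ -0.9658

r ≈ -0.9658


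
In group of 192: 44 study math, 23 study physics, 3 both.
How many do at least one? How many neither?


|A∪B| = 44+23-3 = 64
Neither = 192-64 = 128

At least one: 64; Neither: 128


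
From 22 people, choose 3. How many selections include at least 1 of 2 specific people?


Complement: C(22,3) - C(20,3) = 1540 - 1140 = 400

400


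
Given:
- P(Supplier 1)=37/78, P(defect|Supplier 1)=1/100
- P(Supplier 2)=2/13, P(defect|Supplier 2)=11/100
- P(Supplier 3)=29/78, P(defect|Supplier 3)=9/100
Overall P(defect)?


P(B) = Σ P(B|Aᵢ)×P(Aᵢ)
  1/100×37/78 = 37/7800
  11/100×2/13 = 11/650
  9/100×29/78 = 87/2600
Sum = 43/780

P(defect) = 43/780 ≈ 5.51%


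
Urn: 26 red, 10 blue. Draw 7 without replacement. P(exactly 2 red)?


Hypergeometric: C(26,2)×C(10,5)/C(36,7)
= 325×252/8347680 = 455/46376

P(X=2) = 455/46376 ≈ 0.98%


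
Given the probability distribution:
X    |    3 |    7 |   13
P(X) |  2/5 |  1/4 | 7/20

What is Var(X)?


E[X] = 15/2
E[X²] = 75
Var(X) = E[X²] - (E[X])² = 75 - 225/4 = 75/4

Var(X) = 75/4 ≈ 18.7500


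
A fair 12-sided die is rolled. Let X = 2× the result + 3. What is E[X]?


E[die] = (1+12)/2 = 13/2
E[X] = 2×13/2 + 3 = 16

E[X] = 16


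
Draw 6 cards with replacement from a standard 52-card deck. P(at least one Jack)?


P(not a Jack) = 48/52 = 12/13
P(none in 6 draws) = (12/13)^6 = 2985984/4826809
P(≥1 Jack) = 1 - 2985984/4826809 = 1840825/4826809

P = 1840825/4826809 ≈ 38.14%


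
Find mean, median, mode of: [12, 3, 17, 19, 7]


Sorted: [3, 7, 12, 17, 19]
Mean = 58/5
Median = 12
Freq: {12: 1, 3: 1, 17: 1, 19: 1, 7: 1}
Mode: No mode

Mean=58/5, Median=12, Mode=No mode


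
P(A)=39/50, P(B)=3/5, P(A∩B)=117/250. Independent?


P(A)×P(B) = 117/250
P(A∩B) = 117/250
Equal ✓ → Independent

Yes, independent


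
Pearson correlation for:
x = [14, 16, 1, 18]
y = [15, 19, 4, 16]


n=4, Σx=49, Σy=54, Σxy=806, Σx²=777, Σy²=858
r = (4×806 - 49×54)/√((4×777 - 49²)(4×858 - 54²))
= 578/√(707×516) = 578/√364812 ≈ 578/603.9967 ≈ 0.9570

r ≈ 0.9570


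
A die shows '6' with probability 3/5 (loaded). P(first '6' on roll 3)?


Geometric: P(X=3) = (1-p)^(k-1)×p = (2/5)^2×3/5 = 12/125

P(X=3) = 12/125 ≈ 9.60%


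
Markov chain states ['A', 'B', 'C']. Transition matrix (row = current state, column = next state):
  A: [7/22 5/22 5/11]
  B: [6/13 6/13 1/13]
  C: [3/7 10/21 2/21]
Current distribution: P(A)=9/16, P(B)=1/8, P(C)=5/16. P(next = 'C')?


P(next=C) = Σᵢ P(now=i)×P(i→C)
= 9/16×5/11 + 1/8×1/13 + 5/16×2/21
= 45/176 + 1/104 + 5/168 = 14177/48048

P = 14177/48048 ≈ 0.2951


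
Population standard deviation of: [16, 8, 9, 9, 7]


Mean = 49/5
  (16-49/5)²=961/25
  (8-49/5)²=81/25
  (9-49/5)²=16/25
  (9-49/5)²=16/25
  (7-49/5)²=196/25
Σ(x-μ)² = 254/5
σ² = (254/5)/5 = 254/25

σ = √(254/25) ≈ 3.1875


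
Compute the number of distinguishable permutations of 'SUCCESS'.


Letters: 7, freq: {'S': 3, 'U': 1, 'C': 2, 'E': 1}
7!/(3!×1!×2!×1!) = 5040/12 = 420

420


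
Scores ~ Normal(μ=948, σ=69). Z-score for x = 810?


z = (x - μ)/σ = (810 - 948)/69 = -2.0

z = -2.0


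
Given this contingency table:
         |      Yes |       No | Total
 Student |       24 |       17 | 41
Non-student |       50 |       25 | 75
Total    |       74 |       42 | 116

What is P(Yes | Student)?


P(Yes | Student) = 24/(24+17) = 24/41

P(Yes|Student) = 24/41 ≈ 58.54%


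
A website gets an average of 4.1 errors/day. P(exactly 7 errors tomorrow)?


Poisson(λ=4.1): P(X=7) = e^(-λ)×λ^k/k!
= e^(-4.1) × 4.1^7 / 7!
≈ 0.0165726754 × 19475.4273881 / 5040 ≈ 0.064040

P(X=7) ≈ 0.064040 ≈ 6.40%


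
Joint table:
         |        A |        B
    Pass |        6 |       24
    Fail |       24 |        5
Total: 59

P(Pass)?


P(Pass) = (6+24)/59 = 30/59

P(Pass) = 30/59 ≈ 50.85%


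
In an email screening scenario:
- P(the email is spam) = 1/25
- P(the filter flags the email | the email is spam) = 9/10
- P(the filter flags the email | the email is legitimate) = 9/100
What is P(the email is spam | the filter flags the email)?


Using Bayes' theorem:
P(A|B) = P(B|A)·P(A) / P(B)

P(the filter flags the email) = 9/10 × 1/25 + 9/100 × 24/25
= 9/250 + 54/625 = 153/1250

P(the email is spam|the filter flags the email) = (9/250) / (153/1250) = 5/17

P(the email is spam|the filter flags the email) = 5/17 ≈ 29.41%


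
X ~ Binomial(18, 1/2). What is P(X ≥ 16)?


P(X ≥ 16) = Σ P(X=i) for i=16..18
P(X=16) = 153/262144
P(X=17) = 9/131072
P(X=18) = 1/262144
Sum = 43/65536

P(X ≥ 16) = 43/65536 ≈ 0.07%


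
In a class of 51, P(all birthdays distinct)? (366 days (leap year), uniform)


P(all different) = Π(366-i)/366 for i=0..50
= (366/366)×(365/366)×...×(316/366)
= 0.025839

P ≈ 0.0258 ≈ 2.58%


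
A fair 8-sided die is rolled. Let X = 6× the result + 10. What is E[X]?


E[die] = (1+8)/2 = 9/2
E[X] = 6×9/2 + 10 = 37

E[X] = 37


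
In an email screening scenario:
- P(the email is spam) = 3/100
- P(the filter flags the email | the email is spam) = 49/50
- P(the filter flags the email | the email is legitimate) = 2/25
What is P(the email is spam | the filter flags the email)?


Using Bayes' theorem:
P(A|B) = P(B|A)·P(A) / P(B)

P(the filter flags the email) = 49/50 × 3/100 + 2/25 × 97/100
= 147/5000 + 97/1250 = 107/1000

P(the email is spam|the filter flags the email) = (147/5000) / (107/1000) = 147/535

P(the email is spam|the filter flags the email) = 147/535 ≈ 27.48%


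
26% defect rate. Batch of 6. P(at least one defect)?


P(all good) = (37/50)^6 = 2565726409/15625000000
P(≥1 defect) = 13059273591/15625000000

P = 13059273591/15625000000 ≈ 83.58%


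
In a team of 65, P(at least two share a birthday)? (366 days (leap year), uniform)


P(all different) = Π(366-i)/366 for i=0..64
= 0.002358
P(match) = 1 - 0.002358 = 0.997642

P ≈ 0.9976 ≈ 99.76%


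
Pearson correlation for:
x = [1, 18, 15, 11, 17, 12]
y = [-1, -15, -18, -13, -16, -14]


n=6, Σx=74, Σy=-77, Σxy=-1124, Σx²=1104, Σy²=1171
r = (6×(-1124) - 74×(-77))/√((6×1104 - 74²)(6×1171 - (-77)²))
= -1046/√(1148×1097) = -1046/√1259356 ≈ -1046/1122.2103 ≈ -0.9321

r ≈ -0.9321


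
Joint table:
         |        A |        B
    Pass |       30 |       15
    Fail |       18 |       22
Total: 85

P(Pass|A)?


P(Pass|A) = 30/(30+18) = 30/48 = 5/8

P = 5/8 ≈ 62.50%


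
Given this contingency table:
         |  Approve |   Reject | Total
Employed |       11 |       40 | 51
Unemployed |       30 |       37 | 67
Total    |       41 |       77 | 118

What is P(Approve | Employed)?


P(Approve | Employed) = 11/(11+40) = 11/51

P(Approve|Employed) = 11/51 ≈ 21.57%


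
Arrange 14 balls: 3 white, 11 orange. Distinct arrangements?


14!/(3!×11!) = 364

364


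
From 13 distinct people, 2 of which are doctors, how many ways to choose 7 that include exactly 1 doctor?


Choose 1 of the 2 doctors and 6 of the other 11 people:
C(2,1)×C(11,6) = 2×462 = 924

924


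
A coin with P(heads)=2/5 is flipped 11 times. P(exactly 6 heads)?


Binomial: P(X=6) = C(11,6)×p^6×(1-p)^5
= 462 × 64/15625 × 243/3125 = 7185024/48828125

P(X=6) = 7185024/48828125 ≈ 14.71%


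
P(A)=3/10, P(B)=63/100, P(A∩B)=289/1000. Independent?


P(A)×P(B) = 189/1000
P(A∩B) = 289/1000
Not equal → NOT independent

No, not independent


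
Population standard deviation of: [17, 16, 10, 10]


Mean = 53/4
  (17-53/4)²=225/16
  (16-53/4)²=121/16
  (10-53/4)²=169/16
  (10-53/4)²=169/16
Σ(x-μ)² = 171/4
σ² = (171/4)/4 = 171/16

σ = √(171/16) ≈ 3.2692


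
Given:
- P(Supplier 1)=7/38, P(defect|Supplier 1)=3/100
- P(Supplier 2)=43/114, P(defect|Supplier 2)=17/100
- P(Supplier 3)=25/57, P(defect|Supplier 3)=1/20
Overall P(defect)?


P(B) = Σ P(B|Aᵢ)×P(Aᵢ)
  3/100×7/38 = 21/3800
  17/100×43/114 = 731/11400
  1/20×25/57 = 5/228
Sum = 87/950

P(defect) = 87/950 ≈ 9.16%


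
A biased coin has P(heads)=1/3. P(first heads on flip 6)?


Geometric: P(X=6) = (1-p)^(k-1)×p = (2/3)^5×1/3 = 32/729

P(X=6) = 32/729 ≈ 4.39%


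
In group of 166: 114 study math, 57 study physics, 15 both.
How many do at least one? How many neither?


|A∪B| = 114+57-15 = 156
Neither = 166-156 = 10

At least one: 156; Neither: 10


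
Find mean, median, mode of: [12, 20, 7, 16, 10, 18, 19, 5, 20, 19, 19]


Sorted: [5, 7, 10, 12, 16, 18, 19, 19, 19, 20, 20]
Mean = 165/11 = 15
Median = 18
Freq: {12: 1, 20: 2, 7: 1, 16: 1, 10: 1, 18: 1, 19: 3, 5: 1}
Mode: [19]

Mean=15, Median=18, Mode=19


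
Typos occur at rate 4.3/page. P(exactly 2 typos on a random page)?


Poisson(λ=4.3): P(X=2) = e^(-λ)×λ^k/k!
= e^(-4.3) × 4.3^2 / 2!
≈ 0.01356855901 × 18.49 / 2 ≈ 0.125441

P(X=2) ≈ 0.125441 ≈ 12.54%


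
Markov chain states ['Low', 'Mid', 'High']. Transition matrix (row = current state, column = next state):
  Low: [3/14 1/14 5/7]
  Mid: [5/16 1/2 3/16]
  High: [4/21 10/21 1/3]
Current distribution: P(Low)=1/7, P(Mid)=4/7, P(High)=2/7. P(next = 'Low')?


P(next=Low) = Σᵢ P(now=i)×P(i→Low)
= 1/7×3/14 + 4/7×5/16 + 2/7×4/21
= 3/98 + 5/28 + 8/147 = 155/588

P = 155/588 ≈ 0.2636


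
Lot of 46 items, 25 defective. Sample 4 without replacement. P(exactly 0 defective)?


Hypergeometric: C(25,0)×C(21,4)/C(46,4)
= 1×5985/163185 = 399/10879

P(X=0) = 399/10879 ≈ 3.67%


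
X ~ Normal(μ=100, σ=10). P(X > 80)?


z = (80-100)/10 = -2.0
P(X > 80) = 1 - P(Z ≤ -2.0) = 1 - 0.0228 = 0.9772

P(X > 80) ≈ 0.9772


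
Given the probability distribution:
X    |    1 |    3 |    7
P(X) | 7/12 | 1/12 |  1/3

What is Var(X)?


E[X] = 19/6
E[X²] = 53/3
Var(X) = E[X²] - (E[X])² = 53/3 - 361/36 = 275/36

Var(X) = 275/36 ≈ 7.6389


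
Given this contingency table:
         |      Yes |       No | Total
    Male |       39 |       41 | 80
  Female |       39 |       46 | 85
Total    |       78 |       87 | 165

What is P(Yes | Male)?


P(Yes | Male) = 39/(39+41) = 39/80

P(Yes|Male) = 39/80 ≈ 48.75%


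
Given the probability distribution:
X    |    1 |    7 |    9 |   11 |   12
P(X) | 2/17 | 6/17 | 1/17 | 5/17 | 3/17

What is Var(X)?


E[X] = 144/17
E[X²] = 1414/17
Var(X) = E[X²] - (E[X])² = 1414/17 - 20736/289 = 3302/289

Var(X) = 3302/289 ≈ 11.4256


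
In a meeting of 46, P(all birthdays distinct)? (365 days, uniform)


P(all different) = Π(365-i)/365 for i=0..45
= (365/365)×(364/365)×...×(320/365)
= 0.051747

P ≈ 0.0517 ≈ 5.17%


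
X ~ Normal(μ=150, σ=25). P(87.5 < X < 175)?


z₁=(87.5-150)/25=-2.5, z₂=(175-150)/25=1.0
P = Φ(1.0) - Φ(-2.5) = 0.841345 - 0.006210 = 0.835135 ≈ 0.8351

P(87.5 < X < 175) ≈ 0.8351


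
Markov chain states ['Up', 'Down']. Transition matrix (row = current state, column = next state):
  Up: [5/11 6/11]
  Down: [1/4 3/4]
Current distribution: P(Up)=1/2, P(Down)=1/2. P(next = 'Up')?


P(next=Up) = Σᵢ P(now=i)×P(i→Up)
= 1/2×5/11 + 1/2×1/4
= 5/22 + 1/8 = 31/88

P = 31/88 ≈ 0.3523


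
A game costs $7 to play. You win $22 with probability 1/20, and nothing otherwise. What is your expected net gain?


E[gain] = (22-7)×1/20 + (-7)×19/20
= 3/4 - 133/20 = -59/10

Expected net gain = $-59/10 ≈ $-5.90


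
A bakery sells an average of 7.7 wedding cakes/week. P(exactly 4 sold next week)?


Poisson(λ=7.7): P(X=4) = e^(-λ)×λ^k/k!
= e^(-7.7) × 7.7^4 / 4!
≈ 0.0004528271829 × 3515.3041 / 24 ≈ 0.066326

P(X=4) ≈ 0.066326 ≈ 6.63%


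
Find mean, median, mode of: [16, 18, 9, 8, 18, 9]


Sorted: [8, 9, 9, 16, 18, 18]
Mean = 78/6 = 13
Median = 25/2
Freq: {16: 1, 18: 2, 9: 2, 8: 1}
Mode: [9, 18]

Mean=13, Median=25/2, Mode=[9, 18]


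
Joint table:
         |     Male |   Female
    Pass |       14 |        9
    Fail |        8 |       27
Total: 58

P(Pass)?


P(Pass) = (14+9)/58 = 23/58

P(Pass) = 23/58 ≈ 39.66%


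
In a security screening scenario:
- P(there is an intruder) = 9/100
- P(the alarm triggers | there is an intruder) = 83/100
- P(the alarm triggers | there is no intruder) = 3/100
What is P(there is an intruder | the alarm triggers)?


Using Bayes' theorem:
P(A|B) = P(B|A)·P(A) / P(B)

P(the alarm triggers) = 83/100 × 9/100 + 3/100 × 91/100
= 747/10000 + 273/10000 = 51/500

P(there is an intruder|the alarm triggers) = (747/10000) / (51/500) = 249/340

P(there is an intruder|the alarm triggers) = 249/340 ≈ 73.24%


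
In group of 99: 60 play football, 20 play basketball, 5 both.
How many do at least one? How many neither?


|A∪B| = 60+20-5 = 75
Neither = 99-75 = 24

At least one: 75; Neither: 24


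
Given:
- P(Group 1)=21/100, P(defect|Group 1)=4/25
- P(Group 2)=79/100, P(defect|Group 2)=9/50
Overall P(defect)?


P(B) = Σ P(B|Aᵢ)×P(Aᵢ)
  4/25×21/100 = 21/625
  9/50×79/100 = 711/5000
Sum = 879/5000

P(defect) = 879/5000 ≈ 17.58%


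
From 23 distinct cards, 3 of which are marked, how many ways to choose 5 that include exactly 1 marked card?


Choose 1 of the 3 marked cards and 4 of the other 20 cards:
C(3,1)×C(20,4) = 3×4845 = 14535

14535


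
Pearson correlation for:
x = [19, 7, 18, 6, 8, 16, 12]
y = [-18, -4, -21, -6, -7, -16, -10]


n=7, Σx=86, Σy=-82, Σxy=-1216, Σx²=1234, Σy²=1222
r = (7×(-1216) - 86×(-82))/√((7×1234 - 86²)(7×1222 - (-82)²))
= -1460/√(1242×1830) = -1460/√2272860 ≈ -1460/1507.6007 ≈ -0.9684

r ≈ -0.9684


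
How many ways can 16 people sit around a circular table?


Circular arrangements of 16 distinct objects: fix one position to break rotational symmetry.
(n-1)! = 15! = 1307674368000

1307674368000


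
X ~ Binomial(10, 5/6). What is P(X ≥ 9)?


P(X ≥ 9) = Σ P(X=i) for i=9..10
P(X=9) = 9765625/30233088
P(X=10) = 9765625/60466176
Sum = 9765625/20155392

P(X ≥ 9) = 9765625/20155392 ≈ 48.45%


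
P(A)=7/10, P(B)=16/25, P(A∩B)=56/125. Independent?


P(A)×P(B) = 56/125
P(A∩B) = 56/125
Equal ✓ → Independent

Yes, independent


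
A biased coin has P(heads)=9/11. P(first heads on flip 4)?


Geometric: P(X=4) = (1-p)^(k-1)×p = (2/11)^3×9/11 = 72/14641

P(X=4) = 72/14641 ≈ 0.49%


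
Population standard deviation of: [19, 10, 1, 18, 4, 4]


Mean = 56/6 = 28/3
  (19-28/3)²=841/9
  (10-28/3)²=4/9
  (1-28/3)²=625/9
  (18-28/3)²=676/9
  (4-28/3)²=256/9
  (4-28/3)²=256/9
Σ(x-μ)² = 886/3
σ² = (886/3)/6 = 443/9

σ = √(443/9) ≈ 7.0159


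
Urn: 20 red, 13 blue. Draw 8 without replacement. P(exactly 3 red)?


Hypergeometric: C(20,3)×C(13,5)/C(33,8)
= 1140×1287/13884156 = 95/899

P(X=3) = 95/899 ≈ 10.57%


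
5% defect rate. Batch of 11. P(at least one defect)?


P(all good) = (19/20)^11 = 116490258898219/204800000000000
P(≥1 defect) = 88309741101781/204800000000000

P = 88309741101781/204800000000000 ≈ 43.12%


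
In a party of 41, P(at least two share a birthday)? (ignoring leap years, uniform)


P(all different) = Π(365-i)/365 for i=0..40
= 0.096848
P(match) = 1 - 0.096848 = 0.903152

P ≈ 0.9032 ≈ 90.32%


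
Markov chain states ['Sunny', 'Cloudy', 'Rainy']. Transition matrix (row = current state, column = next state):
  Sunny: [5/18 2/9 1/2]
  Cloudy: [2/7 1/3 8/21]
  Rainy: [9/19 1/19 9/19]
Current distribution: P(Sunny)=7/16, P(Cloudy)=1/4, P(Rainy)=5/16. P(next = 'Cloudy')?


P(next=Cloudy) = Σᵢ P(now=i)×P(i→Cloudy)
= 7/16×2/9 + 1/4×1/3 + 5/16×1/19
= 7/72 + 1/12 + 5/304 = 539/2736

P = 539/2736 ≈ 0.1970


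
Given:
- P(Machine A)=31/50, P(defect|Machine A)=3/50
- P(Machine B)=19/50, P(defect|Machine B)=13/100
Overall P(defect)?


P(B) = Σ P(B|Aᵢ)×P(Aᵢ)
  3/50×31/50 = 93/2500
  13/100×19/50 = 247/5000
Sum = 433/5000

P(defect) = 433/5000 ≈ 8.66%


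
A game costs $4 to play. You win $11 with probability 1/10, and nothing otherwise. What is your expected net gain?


E[gain] = (11-4)×1/10 + (-4)×9/10
= 7/10 - 18/5 = -29/10

Expected net gain = $-29/10 ≈ $-2.90


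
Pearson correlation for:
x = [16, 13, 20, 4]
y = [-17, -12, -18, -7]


n=4, Σx=53, Σy=-54, Σxy=-816, Σx²=841, Σy²=806
r = (4×(-816) - 53×(-54))/√((4×841 - 53²)(4×806 - (-54)²))
= -402/√(555×308) = -402/√170940 ≈ -402/413.4489 ≈ -0.9723

r ≈ -0.9723


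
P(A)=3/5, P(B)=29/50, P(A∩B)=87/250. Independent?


P(A)×P(B) = 87/250
P(A∩B) = 87/250
Equal ✓ → Independent

Yes, independent


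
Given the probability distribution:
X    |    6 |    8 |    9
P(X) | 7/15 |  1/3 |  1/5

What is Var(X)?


E[X] = 109/15
E[X²] = 163/3
Var(X) = E[X²] - (E[X])² = 163/3 - 11881/225 = 344/225

Var(X) = 344/225 ≈ 1.5289


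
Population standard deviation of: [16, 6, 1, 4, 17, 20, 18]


Mean = 82/7
  (16-82/7)²=900/49
  (6-82/7)²=1600/49
  (1-82/7)²=5625/49
  (4-82/7)²=2916/49
  (17-82/7)²=1369/49
  (20-82/7)²=3364/49
  (18-82/7)²=1936/49
Σ(x-μ)² = 2530/7
σ² = (2530/7)/7 = 2530/49

σ = √(2530/49) ≈ 7.1856


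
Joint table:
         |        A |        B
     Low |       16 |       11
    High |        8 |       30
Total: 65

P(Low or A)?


P(Low∨A) = P(Low) + P(A) - P(Low∧A)
= (27 + 24 - 16)/65 = 35/65 = 7/13

P = 7/13 ≈ 53.85%


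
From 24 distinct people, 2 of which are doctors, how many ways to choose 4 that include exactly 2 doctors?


Choose 2 of the 2 doctors and 2 of the other 22 people:
C(2,2)×C(22,2) = 1×231 = 231

231


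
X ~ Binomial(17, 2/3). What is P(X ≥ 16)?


P(X ≥ 16) = Σ P(X=i) for i=16..17
P(X=16) = 1114112/129140163
P(X=17) = 131072/129140163
Sum = 1245184/129140163

P(X ≥ 16) = 1245184/129140163 ≈ 0.96%


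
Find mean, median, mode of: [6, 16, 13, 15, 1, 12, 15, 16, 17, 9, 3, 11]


Sorted: [1, 3, 6, 9, 11, 12, 13, 15, 15, 16, 16, 17]
Mean = 134/12 = 67/6
Median = 25/2
Freq: {6: 1, 16: 2, 13: 1, 15: 2, 1: 1, 12: 1, 17: 1, 9: 1, 3: 1, 11: 1}
Mode: [15, 16]

Mean=67/6, Median=25/2, Mode=[15, 16]


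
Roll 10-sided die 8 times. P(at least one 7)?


P(no 7)^8 = (9/10)^8 = 43046721/100000000
P(≥1) = 1 - 43046721/100000000 = 56953279/100000000

P = 56953279/100000000 ≈ 56.95%


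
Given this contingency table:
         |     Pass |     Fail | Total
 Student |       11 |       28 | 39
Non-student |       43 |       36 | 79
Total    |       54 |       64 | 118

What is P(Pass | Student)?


P(Pass | Student) = 11/(11+28) = 11/39

P(Pass|Student) = 11/39 ≈ 28.21%


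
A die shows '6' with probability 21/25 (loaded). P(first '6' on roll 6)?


Geometric: P(X=6) = (1-p)^(k-1)×p = (4/25)^5×21/25 = 21504/244140625

P(X=6) = 21504/244140625 ≈ 0.01%


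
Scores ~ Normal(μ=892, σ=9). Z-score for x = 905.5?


z = (x - μ)/σ = (905.5 - 892)/9 = 1.5

z = 1.5


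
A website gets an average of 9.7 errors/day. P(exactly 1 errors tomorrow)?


Poisson(λ=9.7): P(X=1) = e^(-λ)×λ^k/k!
= e^(-9.7) × 9.7^1 / 1!
≈ 6.128349505e-05 × 9.7 / 1 ≈ 0.000594

P(X=1) ≈ 0.000594 ≈ 0.06%


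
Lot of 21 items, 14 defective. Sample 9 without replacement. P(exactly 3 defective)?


Hypergeometric: C(14,3)×C(7,6)/C(21,9)
= 364×7/293930 = 14/1615

P(X=3) = 14/1615 ≈ 0.87%


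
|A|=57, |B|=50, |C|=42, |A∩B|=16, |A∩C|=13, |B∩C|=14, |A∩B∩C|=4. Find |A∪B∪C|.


|A∪B∪C| = 57+50+42-16-13-14+4 = 110

|A∪B∪C| = 110


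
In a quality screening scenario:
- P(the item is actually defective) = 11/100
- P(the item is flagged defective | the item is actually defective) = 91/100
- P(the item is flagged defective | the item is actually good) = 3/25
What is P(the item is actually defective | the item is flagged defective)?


Using Bayes' theorem:
P(A|B) = P(B|A)·P(A) / P(B)

P(the item is flagged defective) = 91/100 × 11/100 + 3/25 × 89/100
= 1001/10000 + 267/2500 = 2069/10000

P(the item is actually defective|the item is flagged defective) = (1001/10000) / (2069/10000) = 1001/2069

P(the item is actually defective|the item is flagged defective) = 1001/2069 ≈ 48.38%


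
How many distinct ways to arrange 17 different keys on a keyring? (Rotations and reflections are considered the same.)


Free circular arrangements: rotations and reflections both identified.
(n-1)!/2 = 16!/2 = 20922789888000/2 = 10461394944000

10461394944000


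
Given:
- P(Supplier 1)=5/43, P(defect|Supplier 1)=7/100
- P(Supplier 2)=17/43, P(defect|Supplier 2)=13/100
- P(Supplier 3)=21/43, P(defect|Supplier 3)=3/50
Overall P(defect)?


P(B) = Σ P(B|Aᵢ)×P(Aᵢ)
  7/100×5/43 = 7/860
  13/100×17/43 = 221/4300
  3/50×21/43 = 63/2150
Sum = 191/2150

P(defect) = 191/2150 ≈ 8.88%


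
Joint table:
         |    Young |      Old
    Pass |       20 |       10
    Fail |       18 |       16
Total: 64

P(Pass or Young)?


P(Pass∨Young) = P(Pass) + P(Young) - P(Pass∧Young)
= (30 + 38 - 20)/64 = 48/64 = 3/4

P = 3/4 ≈ 75.00%


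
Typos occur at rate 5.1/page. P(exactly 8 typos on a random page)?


Poisson(λ=5.1): P(X=8) = e^(-λ)×λ^k/k!
= e^(-5.1) × 5.1^8 / 8!
≈ 0.006096746566 × 457679.445704 / 40320 ≈ 0.069205

P(X=8) ≈ 0.069205 ≈ 6.92%


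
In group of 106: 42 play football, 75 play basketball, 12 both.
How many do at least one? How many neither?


|A∪B| = 42+75-12 = 105
Neither = 106-105 = 1

At least one: 105; Neither: 1


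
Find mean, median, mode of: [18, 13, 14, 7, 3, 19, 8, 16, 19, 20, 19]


Sorted: [3, 7, 8, 13, 14, 16, 18, 19, 19, 19, 20]
Mean = 156/11
Median = 16
Freq: {18: 1, 13: 1, 14: 1, 7: 1, 3: 1, 19: 3, 8: 1, 16: 1, 20: 1}
Mode: [19]

Mean=156/11, Median=16, Mode=19


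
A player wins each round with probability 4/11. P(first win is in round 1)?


Geometric: P(X=1) = (1-p)^(k-1)×p = (7/11)^0×4/11 = 4/11

P(X=1) = 4/11 ≈ 36.36%


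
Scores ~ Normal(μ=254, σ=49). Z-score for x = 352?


z = (x - μ)/σ = (352 - 254)/49 = 2.0

z = 2.0


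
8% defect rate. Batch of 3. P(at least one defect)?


P(all good) = (23/25)^3 = 12167/15625
P(≥1 defect) = 3458/15625

P = 3458/15625 ≈ 22.13%


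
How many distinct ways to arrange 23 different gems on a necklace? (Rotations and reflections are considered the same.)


Free circular arrangements: rotations and reflections both identified.
(n-1)!/2 = 22!/2 = 1124000727777607680000/2 = 562000363888803840000

562000363888803840000


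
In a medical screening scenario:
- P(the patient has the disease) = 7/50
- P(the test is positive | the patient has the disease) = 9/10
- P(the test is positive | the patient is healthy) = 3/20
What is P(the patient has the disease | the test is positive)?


Using Bayes' theorem:
P(A|B) = P(B|A)·P(A) / P(B)

P(the test is positive) = 9/10 × 7/50 + 3/20 × 43/50
= 63/500 + 129/1000 = 51/200

P(the patient has the disease|the test is positive) = (63/500) / (51/200) = 42/85

P(the patient has the disease|the test is positive) = 42/85 ≈ 49.41%


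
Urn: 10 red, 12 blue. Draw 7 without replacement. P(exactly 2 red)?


Hypergeometric: C(10,2)×C(12,5)/C(22,7)
= 45×792/170544 = 135/646

P(X=2) = 135/646 ≈ 20.90%


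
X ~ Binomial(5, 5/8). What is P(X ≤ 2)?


P(X ≤ 2) = Σ P(X=i) for i=0..2
P(X=0) = 243/32768
P(X=1) = 2025/32768
P(X=2) = 3375/16384
Sum = 4509/16384

P(X ≤ 2) = 4509/16384 ≈ 27.52%


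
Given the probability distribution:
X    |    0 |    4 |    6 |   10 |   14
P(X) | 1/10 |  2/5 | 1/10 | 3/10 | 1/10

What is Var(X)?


E[X] = 33/5
E[X²] = 298/5
Var(X) = E[X²] - (E[X])² = 298/5 - 1089/25 = 401/25

Var(X) = 401/25 ≈ 16.0400


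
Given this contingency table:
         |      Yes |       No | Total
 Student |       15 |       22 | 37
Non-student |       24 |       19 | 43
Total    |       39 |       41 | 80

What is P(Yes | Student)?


P(Yes | Student) = 15/(15+22) = 15/37

P(Yes|Student) = 15/37 ≈ 40.54%


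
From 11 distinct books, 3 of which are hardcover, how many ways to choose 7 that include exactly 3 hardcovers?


Choose 3 of the 3 hardcovers and 4 of the other 8 books:
C(3,3)×C(8,4) = 1×70 = 70

70


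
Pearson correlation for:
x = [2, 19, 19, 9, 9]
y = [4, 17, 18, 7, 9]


n=5, Σx=58, Σy=55, Σxy=817, Σx²=888, Σy²=759
r = (5×817 - 58×55)/√((5×888 - 58²)(5×759 - 55²))
= 895/√(1076×770) = 895/√828520 ≈ 895/910.2307 ≈ 0.9833

r ≈ 0.9833


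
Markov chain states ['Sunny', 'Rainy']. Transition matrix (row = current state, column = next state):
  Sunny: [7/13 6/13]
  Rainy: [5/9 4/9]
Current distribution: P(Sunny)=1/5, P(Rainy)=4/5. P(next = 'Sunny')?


P(next=Sunny) = Σᵢ P(now=i)×P(i→Sunny)
= 1/5×7/13 + 4/5×5/9
= 7/65 + 4/9 = 323/585

P = 323/585 ≈ 0.5521


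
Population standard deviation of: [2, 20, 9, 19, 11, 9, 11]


Mean = 81/7
  (2-81/7)²=4489/49
  (20-81/7)²=3481/49
  (9-81/7)²=324/49
  (19-81/7)²=2704/49
  (11-81/7)²=16/49
  (9-81/7)²=324/49
  (11-81/7)²=16/49
Σ(x-μ)² = 1622/7
σ² = (1622/7)/7 = 1622/49

σ = √(1622/49) ≈ 5.7534


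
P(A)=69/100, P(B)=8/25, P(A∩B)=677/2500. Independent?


P(A)×P(B) = 138/625
P(A∩B) = 677/2500
Not equal → NOT independent

No, not independent


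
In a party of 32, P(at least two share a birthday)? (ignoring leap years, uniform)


P(all different) = Π(365-i)/365 for i=0..31
= 0.246652
P(match) = 1 - 0.246652 = 0.753348

P ≈ 0.7533 ≈ 75.33%


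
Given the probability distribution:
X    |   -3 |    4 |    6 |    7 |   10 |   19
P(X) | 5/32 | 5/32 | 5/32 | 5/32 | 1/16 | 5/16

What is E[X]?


E[X] = Σ x·P(X=x)
= (-3)×(5/32) + (4)×(5/32) + (6)×(5/32) + (7)×(5/32) + (10)×(1/16) + (19)×(5/16)
= 35/4

E[X] = 35/4


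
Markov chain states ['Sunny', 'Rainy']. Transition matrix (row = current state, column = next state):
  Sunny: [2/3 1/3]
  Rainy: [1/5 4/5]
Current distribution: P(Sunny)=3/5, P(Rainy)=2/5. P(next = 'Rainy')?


P(next=Rainy) = Σᵢ P(now=i)×P(i→Rainy)
= 3/5×1/3 + 2/5×4/5
= 1/5 + 8/25 = 13/25

P = 13/25 ≈ 0.5200


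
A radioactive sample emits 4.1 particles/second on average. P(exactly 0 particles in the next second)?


Poisson(λ=4.1): P(X=0) = e^(-λ)×λ^k/k!
= e^(-4.1) × 4.1^0 / 0!
≈ 0.0165726754 × 1 / 1 ≈ 0.016573

P(X=0) ≈ 0.016573 ≈ 1.66%


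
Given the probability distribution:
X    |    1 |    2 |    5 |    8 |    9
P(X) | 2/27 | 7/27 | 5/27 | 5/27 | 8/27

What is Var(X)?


E[X] = 17/3
E[X²] = 1123/27
Var(X) = E[X²] - (E[X])² = 1123/27 - 289/9 = 256/27

Var(X) = 256/27 ≈ 9.4815


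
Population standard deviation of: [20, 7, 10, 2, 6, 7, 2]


Mean = 54/7
  (20-54/7)²=7396/49
  (7-54/7)²=25/49
  (10-54/7)²=256/49
  (2-54/7)²=1600/49
  (6-54/7)²=144/49
  (7-54/7)²=25/49
  (2-54/7)²=1600/49
Σ(x-μ)² = 1578/7
σ² = (1578/7)/7 = 1578/49

σ = √(1578/49) ≈ 5.6749


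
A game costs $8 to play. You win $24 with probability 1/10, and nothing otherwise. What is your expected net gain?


E[gain] = (24-8)×1/10 + (-8)×9/10
= 8/5 - 36/5 = -28/5

Expected net gain = $-28/5 ≈ $-5.60


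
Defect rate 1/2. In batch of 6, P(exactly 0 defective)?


Binomial: P(X=0) = C(6,0)×p^0×(1-p)^6
= 1 × 1 × 1/64 = 1/64

P(X=0) = 1/64 ≈ 1.56%


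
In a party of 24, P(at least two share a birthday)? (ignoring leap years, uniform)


P(all different) = Π(365-i)/365 for i=0..23
= 0.461656
P(match) = 1 - 0.461656 = 0.538344

P ≈ 0.5383 ≈ 53.83%


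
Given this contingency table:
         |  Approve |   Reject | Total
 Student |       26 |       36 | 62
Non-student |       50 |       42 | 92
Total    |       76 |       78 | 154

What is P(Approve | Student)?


P(Approve | Student) = 26/(26+36) = 26/62 = 13/31

P(Approve|Student) = 13/31 ≈ 41.94%


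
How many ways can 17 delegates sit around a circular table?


Circular arrangements of 17 distinct objects: fix one position to break rotational symmetry.
(n-1)! = 16! = 20922789888000

20922789888000


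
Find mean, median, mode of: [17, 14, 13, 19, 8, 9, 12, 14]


Sorted: [8, 9, 12, 13, 14, 14, 17, 19]
Mean = 106/8 = 53/4
Median = 27/2
Freq: {17: 1, 14: 2, 13: 1, 19: 1, 8: 1, 9: 1, 12: 1}
Mode: [14]

Mean=53/4, Median=27/2, Mode=14


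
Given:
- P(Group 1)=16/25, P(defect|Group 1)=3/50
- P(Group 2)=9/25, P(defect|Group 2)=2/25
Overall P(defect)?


P(B) = Σ P(B|Aᵢ)×P(Aᵢ)
  3/50×16/25 = 24/625
  2/25×9/25 = 18/625
Sum = 42/625

P(defect) = 42/625 ≈ 6.72%


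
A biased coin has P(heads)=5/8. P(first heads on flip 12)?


Geometric: P(X=12) = (1-p)^(k-1)×p = (3/8)^11×5/8 = 885735/68719476736

P(X=12) = 885735/68719476736 ≈ 0.00%


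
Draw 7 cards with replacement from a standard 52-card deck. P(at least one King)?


P(not a King) = 48/52 = 12/13
P(none in 7 draws) = (12/13)^7 = 35831808/62748517
P(≥1 King) = 1 - 35831808/62748517 = 26916709/62748517

P = 26916709/62748517 ≈ 42.90%


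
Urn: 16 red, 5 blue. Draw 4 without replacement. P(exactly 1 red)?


Hypergeometric: C(16,1)×C(5,3)/C(21,4)
= 16×10/5985 = 32/1197

P(X=1) = 32/1197 ≈ 2.67%


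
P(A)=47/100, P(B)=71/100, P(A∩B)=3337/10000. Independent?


P(A)×P(B) = 3337/10000
P(A∩B) = 3337/10000
Equal ✓ → Independent

Yes, independent


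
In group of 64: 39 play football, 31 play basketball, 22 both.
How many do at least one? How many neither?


|A∪B| = 39+31-22 = 48
Neither = 64-48 = 16

At least one: 48; Neither: 16


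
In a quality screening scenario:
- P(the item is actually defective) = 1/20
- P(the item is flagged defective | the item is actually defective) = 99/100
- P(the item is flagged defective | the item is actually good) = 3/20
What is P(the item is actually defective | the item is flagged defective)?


Using Bayes' theorem:
P(A|B) = P(B|A)·P(A) / P(B)

P(the item is flagged defective) = 99/100 × 1/20 + 3/20 × 19/20
= 99/2000 + 57/400 = 24/125

P(the item is actually defective|the item is flagged defective) = (99/2000) / (24/125) = 33/128

P(the item is actually defective|the item is flagged defective) = 33/128 ≈ 25.78%


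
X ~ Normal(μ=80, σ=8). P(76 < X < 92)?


z₁=(76-80)/8=-0.5, z₂=(92-80)/8=1.5
P = Φ(1.5) - Φ(-0.5) = 0.933193 - 0.308538 = 0.624655 ≈ 0.6247

P(76 < X < 92) ≈ 0.6247


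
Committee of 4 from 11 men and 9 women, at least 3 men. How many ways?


Count by #men:
  3M,1W: C(11,3)×C(9,1)=1485
  4M,0W: C(11,4)×C(9,0)=330
Total = 1815

1815


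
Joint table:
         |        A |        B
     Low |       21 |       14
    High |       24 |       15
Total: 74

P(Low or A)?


P(Low∨A) = P(Low) + P(A) - P(Low∧A)
= (35 + 45 - 21)/74 = 59/74

P = 59/74 ≈ 79.73%


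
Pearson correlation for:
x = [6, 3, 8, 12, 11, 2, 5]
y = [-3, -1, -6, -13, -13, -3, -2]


n=7, Σx=47, Σy=-41, Σxy=-384, Σx²=403, Σy²=397
r = (7×(-384) - 47×(-41))/√((7×403 - 47²)(7×397 - (-41)²))
= -761/√(612×1098) = -761/√671976 ≈ -761/819.7414 ≈ -0.9283

r ≈ -0.9283


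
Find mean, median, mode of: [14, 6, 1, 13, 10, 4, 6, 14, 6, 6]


Sorted: [1, 4, 6, 6, 6, 6, 10, 13, 14, 14]
Mean = 80/10 = 8
Median = 6
Freq: {14: 2, 6: 4, 1: 1, 13: 1, 10: 1, 4: 1}
Mode: [6]

Mean=8, Median=6, Mode=6


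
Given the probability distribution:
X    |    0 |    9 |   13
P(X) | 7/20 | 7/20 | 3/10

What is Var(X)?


E[X] = 141/20
E[X²] = 1581/20
Var(X) = E[X²] - (E[X])² = 1581/20 - 19881/400 = 11739/400

Var(X) = 11739/400 ≈ 29.3475


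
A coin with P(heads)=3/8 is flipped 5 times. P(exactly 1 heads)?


Binomial: P(X=1) = C(5,1)×p^1×(1-p)^4
= 5 × 3/8 × 625/4096 = 9375/32768

P(X=1) = 9375/32768 ≈ 28.61%


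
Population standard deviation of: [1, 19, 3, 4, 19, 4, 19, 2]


Mean = 71/8
  (1-71/8)²=3969/64
  (19-71/8)²=6561/64
  (3-71/8)²=2209/64
  (4-71/8)²=1521/64
  (19-71/8)²=6561/64
  (4-71/8)²=1521/64
  (19-71/8)²=6561/64
  (2-71/8)²=3025/64
Σ(x-μ)² = 3991/8
σ² = (3991/8)/8 = 3991/64

σ = √(3991/64) ≈ 7.8968


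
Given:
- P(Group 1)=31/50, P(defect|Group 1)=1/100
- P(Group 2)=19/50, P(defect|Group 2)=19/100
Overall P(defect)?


P(B) = Σ P(B|Aᵢ)×P(Aᵢ)
  1/100×31/50 = 31/5000
  19/100×19/50 = 361/5000
Sum = 49/625

P(defect) = 49/625 ≈ 7.84%


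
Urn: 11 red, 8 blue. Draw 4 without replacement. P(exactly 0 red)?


Hypergeometric: C(11,0)×C(8,4)/C(19,4)
= 1×70/3876 = 35/1938

P(X=0) = 35/1938 ≈ 1.81%


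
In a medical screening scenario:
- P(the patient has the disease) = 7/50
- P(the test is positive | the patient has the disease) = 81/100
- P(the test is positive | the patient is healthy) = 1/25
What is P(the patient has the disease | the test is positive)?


Using Bayes' theorem:
P(A|B) = P(B|A)·P(A) / P(B)

P(the test is positive) = 81/100 × 7/50 + 1/25 × 43/50
= 567/5000 + 43/1250 = 739/5000

P(the patient has the disease|the test is positive) = (567/5000) / (739/5000) = 567/739

P(the patient has the disease|the test is positive) = 567/739 ≈ 76.73%


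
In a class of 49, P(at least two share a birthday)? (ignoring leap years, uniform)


P(all different) = Π(365-i)/365 for i=0..48
= 0.034220
P(match) = 1 - 0.034220 = 0.965780

P ≈ 0.9658 ≈ 96.58%


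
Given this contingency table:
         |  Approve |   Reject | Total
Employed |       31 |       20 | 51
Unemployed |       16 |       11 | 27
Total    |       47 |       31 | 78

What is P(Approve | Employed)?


P(Approve | Employed) = 31/(31+20) = 31/51

P(Approve|Employed) = 31/51 ≈ 60.78%


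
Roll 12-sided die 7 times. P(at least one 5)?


P(no 5)^7 = (11/12)^7 = 19487171/35831808
P(≥1) = 1 - 19487171/35831808 = 16344637/35831808

P = 16344637/35831808 ≈ 45.61%


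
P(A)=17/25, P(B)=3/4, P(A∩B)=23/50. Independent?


P(A)×P(B) = 51/100
P(A∩B) = 23/50
Not equal → NOT independent

No, not independent


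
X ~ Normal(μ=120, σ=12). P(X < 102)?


z = (102-120)/12 = -1.5
P(Z < -1.5) = 0.0668

P(X < 102) ≈ 0.0668


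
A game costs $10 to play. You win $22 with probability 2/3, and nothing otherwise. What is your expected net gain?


E[gain] = (22-10)×2/3 + (-10)×1/3
= 8 - 10/3 = 14/3

Expected net gain = $14/3 ≈ $4.67


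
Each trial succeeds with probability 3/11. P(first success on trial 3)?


Geometric: P(X=3) = (1-p)^(k-1)×p = (8/11)^2×3/11 = 192/1331

P(X=3) = 192/1331 ≈ 14.43%


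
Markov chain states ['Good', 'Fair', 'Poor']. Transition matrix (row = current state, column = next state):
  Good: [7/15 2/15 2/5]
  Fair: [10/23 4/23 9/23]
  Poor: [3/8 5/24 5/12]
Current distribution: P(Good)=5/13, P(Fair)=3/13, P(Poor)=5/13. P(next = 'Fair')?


P(next=Fair) = Σᵢ P(now=i)×P(i→Fair)
= 5/13×2/15 + 3/13×4/23 + 5/13×5/24
= 2/39 + 12/299 + 25/312 = 1231/7176

P = 1231/7176 ≈ 0.1715


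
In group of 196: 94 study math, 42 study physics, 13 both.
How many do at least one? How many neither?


|A∪B| = 94+42-13 = 123
Neither = 196-123 = 73

At least one: 123; Neither: 73


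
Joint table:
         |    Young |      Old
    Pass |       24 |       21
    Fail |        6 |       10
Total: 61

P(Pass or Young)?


P(Pass∨Young) = P(Pass) + P(Young) - P(Pass∧Young)
= (45 + 30 - 24)/61 = 51/61

P = 51/61 ≈ 83.61%


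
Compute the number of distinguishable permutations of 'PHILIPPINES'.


Letters: 11, freq: {'P': 3, 'H': 1, 'I': 3, 'L': 1, 'N': 1, 'E': 1, 'S': 1}
11!/(3!×1!×3!×1!×1!×1!×1!) = 39916800/36 = 1108800

1108800


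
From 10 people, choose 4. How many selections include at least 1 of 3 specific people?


Complement: C(10,4) - C(7,4) = 210 - 35 = 175

175


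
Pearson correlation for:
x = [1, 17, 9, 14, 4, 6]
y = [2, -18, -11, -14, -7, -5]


n=6, Σx=51, Σy=-53, Σxy=-657, Σx²=619, Σy²=719
r = (6×(-657) - 51×(-53))/√((6×619 - 51²)(6×719 - (-53)²))
= -1239/√(1113×1505) = -1239/√1675065 ≈ -1239/1294.2430 ≈ -0.9573

r ≈ -0.9573


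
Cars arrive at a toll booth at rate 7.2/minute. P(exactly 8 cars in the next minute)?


Poisson(λ=7.2): P(X=8) = e^(-λ)×λ^k/k!
= e^(-7.2) × 7.2^8 / 8!
≈ 0.0007465858084 × 7222041.36309 / 40320 ≈ 0.133727

P(X=8) ≈ 0.133727 ≈ 13.37%


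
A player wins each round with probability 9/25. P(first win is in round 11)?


Geometric: P(X=11) = (1-p)^(k-1)×p = (16/25)^10×9/25 = 9895604649984/2384185791015625

P(X=11) = 9895604649984/2384185791015625 ≈ 0.42%
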